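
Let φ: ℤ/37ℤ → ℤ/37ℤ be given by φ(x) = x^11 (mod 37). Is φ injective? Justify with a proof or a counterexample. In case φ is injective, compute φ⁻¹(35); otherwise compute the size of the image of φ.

32

Since 37 is prime, the nonzero elements of ℤ/37ℤ form a cyclic group of order 36.
As gcd(11, 36) = 1, raising to the 11th power is a bijection on this group: if s^11 ≡ t^11 then (st^{−1})^11 = 1, and the only element of order dividing gcd(11, 36) = 1 is 1, so s = t.
With φ(0) = 0 this makes φ injective on all of ℤ/37ℤ, hence bijective (finite equal-size domain and codomain). In particular φ is injective.
Since φ is injective, we find the preimage of 35. The inverse of x ↦ x^11 on (ℤ/37ℤ)^× is x ↦ x^23, because 11·23 = 253 = 7·36 + 1 ≡ 1 (mod 36) and x^{36} = 1 for x ≠ 0 (Fermat). So φ⁻¹(35) = 35^23 mod 37.
Repeated squaring mod 37: 35^1 ≡ 35, 35^2 ≡ 35² = 1225 ≡ 4, 35^4 ≡ 4² = 16, 35^8 ≡ 16² = 256 ≡ 34, 35^16 ≡ 34² = 1156 ≡ 9. Since 23 = 16 + 4 + 2 + 1, 35^23 ≡ 9·16·4·35: 9·16 = 144 ≡ 33, then 33·4 = 132 ≡ 21, then 21·35 = 735 ≡ 32. So 35^23 ≡ 32 (mod 37).
Hence φ⁻¹(35) = 32.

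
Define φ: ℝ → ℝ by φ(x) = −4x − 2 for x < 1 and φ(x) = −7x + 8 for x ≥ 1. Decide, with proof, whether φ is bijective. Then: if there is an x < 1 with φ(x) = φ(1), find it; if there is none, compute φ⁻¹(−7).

-3/4

Both pieces are strictly decreasing (slopes −4 and −7), so each is injective on its own interval.
The left piece maps (−∞, 1) onto (−6, ∞); the right piece maps [1, ∞) onto (−∞, 1].
These images overlap. In particular φ(1) = 1 (right piece), and solving −4x − 2 = 1 on the left piece gives x = −3/4 < 1.
So φ(−3/4) = φ(1) with −3/4 ≠ 1, and φ is not injective, hence not bijective. This x = −3/4 is the requested value below 1.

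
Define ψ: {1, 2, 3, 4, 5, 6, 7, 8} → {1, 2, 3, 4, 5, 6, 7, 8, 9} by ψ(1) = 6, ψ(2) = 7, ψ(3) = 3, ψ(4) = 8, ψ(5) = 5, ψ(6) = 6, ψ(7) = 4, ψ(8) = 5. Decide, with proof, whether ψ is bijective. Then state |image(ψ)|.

6

ψ(1) = 6 = ψ(6) with 1 ≠ 6, so ψ is not injective, hence not bijective.
The image of ψ is {3, 4, 5, 6, 7, 8}, which has 6 elements.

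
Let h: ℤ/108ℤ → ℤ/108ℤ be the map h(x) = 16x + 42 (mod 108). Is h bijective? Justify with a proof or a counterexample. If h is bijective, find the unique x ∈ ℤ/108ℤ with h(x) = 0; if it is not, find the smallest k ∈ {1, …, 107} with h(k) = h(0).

27

Recall that h is injective when h(u) = h(v) forces u = v.
We have gcd(16, 108) = 4 > 1. Taking u = 0 and v = 27: h(0) = 42 and h(27) = 16·27 + 42 = 474 ≡ 42 (mod 108).
So h(0) = h(27) while 0 ≠ 27, hence h is not injective, hence not bijective.
Since h is not bijective, we find the least positive k with h(k) = h(0): this means 16k ≡ 0 (mod 108), i.e. 108 ∣ 16k. Since gcd(16, 108) = 4, dividing through by 4 this holds exactly when 27 ∣ 4k, and as gcd(4, 27) = 1, exactly when 27 ∣ k.
The smallest positive such k is 27.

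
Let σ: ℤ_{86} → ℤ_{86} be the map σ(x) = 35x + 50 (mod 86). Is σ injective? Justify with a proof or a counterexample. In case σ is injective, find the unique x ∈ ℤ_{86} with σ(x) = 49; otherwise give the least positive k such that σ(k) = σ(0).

Recall that σ is injective when σ(u) = σ(v) forces u = v.
If σ(u) = σ(v), then 35u ≡ 35v (mod 86). Because gcd(35, 86) = 1, we may cancel 35 to get u ≡ v (mod 86).
Hence σ is injective.
We now compute 35⁻¹ mod 86 explicitly. Euclid's algorithm: 86 = 2·35 + 16, 35 = 2·16 + 3, 16 = 5·3 + 1; back-substituting gives 1 = 59·35 − 24·86, so 35⁻¹ ≡ 59 (mod 86).
Since σ is injective, we compute σ⁻¹(49): solve 35x + 50 ≡ 49 (mod 86), i.e. 35x ≡ 85 (mod 86).
Multiplying by 35⁻¹ = 59 gives x ≡ 59·85 = 5015 = 58·86 + 27 ≡ 27 (mod 86).
Check: σ(27) = 35·27 + 50 = 995 = 11·86 + 49 ≡ 49 (mod 86).

27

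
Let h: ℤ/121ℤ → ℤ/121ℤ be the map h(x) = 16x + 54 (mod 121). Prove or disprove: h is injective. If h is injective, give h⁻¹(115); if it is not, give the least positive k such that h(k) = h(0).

87

Recall that h is injective if h(s) = h(t) implies s = t.
Suppose h(s) = h(t) in ℤ/121ℤ. Then 16s + 54 ≡ 16t + 54 (mod 121), thus 16(s − t) ≡ 0 (mod 121).
Since gcd(16, 121) = 1, 16 is invertible modulo 121, so s − t ≡ 0 (mod 121), i.e. s = t.
So h is injective.
We now compute 16⁻¹ mod 121 explicitly. Euclid's algorithm: 121 = 7·16 + 9, 16 = 1·9 + 7, 9 = 1·7 + 2, 7 = 3·2 + 1; back-substituting gives 1 = 53·16 − 7·121, so 16⁻¹ ≡ 53 (mod 121).
Since h is injective, we compute h⁻¹(115): solve 16x + 54 ≡ 115 (mod 121), i.e. 16x ≡ 61 (mod 121).
Multiplying by 16⁻¹ = 53 gives x ≡ 53·61 = 3233 = 26·121 + 87 ≡ 87 (mod 121).
Check: h(87) = 16·87 + 54 = 1446 = 11·121 + 115 ≡ 115 (mod 121).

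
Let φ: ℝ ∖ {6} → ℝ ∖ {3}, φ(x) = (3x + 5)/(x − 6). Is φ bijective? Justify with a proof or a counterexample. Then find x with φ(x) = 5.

Suppose φ(x_1) = φ(x_2). Cross-multiplying: (3x_1 + 5)(x_2 − 6) = (3x_2 + 5)(x_1 − 6).
Expanding both sides and cancelling the symmetric terms leaves −23·(x_1 − x_2) = 0. Since −23 ≠ 0, x_1 = x_2. Thus φ is injective.
For any y ≠ 3, solving y(x − 6) = 3x + 5 for x gives a well-defined x ≠ 6. So φ is surjective.
Therefore φ is bijective.
Solving φ(x) = 5: cross-multiplying gives 3x + 5 = 5(x − 6), which rearranges to −2x = −35, so x = 35/2.

35/2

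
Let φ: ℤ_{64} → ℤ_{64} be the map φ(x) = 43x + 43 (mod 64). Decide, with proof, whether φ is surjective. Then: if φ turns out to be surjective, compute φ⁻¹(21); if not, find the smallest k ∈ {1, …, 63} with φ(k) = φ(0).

62

Since gcd(43, 64) = 1, 43 is invertible modulo 64. Euclid's algorithm: 64 = 1·43 + 21, 43 = 2·21 + 1; back-substituting gives 1 = 3·43 − 2·64, so 43⁻¹ ≡ 3 (mod 64).
Then y ↦ 3(y − 43) is a two-sided inverse to φ, so every y ∈ ℤ_{64} has a preimage.
Thus φ is surjective.
Since φ is surjective, we compute φ⁻¹(21): solve 43x + 43 ≡ 21 (mod 64), i.e. 43x ≡ 42 (mod 64).
Multiplying by 43⁻¹ = 3 gives x ≡ 3·42 = 126 = 1·64 + 62 ≡ 62 (mod 64).
Check: φ(62) = 43·62 + 43 = 2709 = 42·64 + 21 ≡ 21 (mod 64).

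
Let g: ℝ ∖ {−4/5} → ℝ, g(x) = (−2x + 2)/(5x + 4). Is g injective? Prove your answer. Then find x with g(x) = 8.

Suppose g(s) = g(t). Cross-multiplying: (−2s + 2)(5t + 4) = (−2t + 2)(5s + 4).
Expanding both sides and cancelling the symmetric terms leaves −18·(s − t) = 0. Since −18 ≠ 0, s = t. Therefore g is injective.
Solving g(x) = 8: cross-multiplying gives −2x + 2 = 8(5x + 4), which rearranges to −42x = 30, so x = −5/7.

-5/7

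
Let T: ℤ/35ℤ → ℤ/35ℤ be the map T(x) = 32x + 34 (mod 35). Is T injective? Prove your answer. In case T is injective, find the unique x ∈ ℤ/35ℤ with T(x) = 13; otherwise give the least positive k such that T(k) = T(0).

7

If T(u) = T(v), then 32u ≡ 32v (mod 35). Because gcd(32, 35) = 1, we may cancel 32 to get u ≡ v (mod 35).
Hence T is injective.
We now compute 32⁻¹ mod 35 explicitly. Euclid's algorithm: 35 = 1·32 + 3, 32 = 10·3 + 2, 3 = 1·2 + 1; back-substituting gives 1 = 23·32 − 21·35, so 32⁻¹ ≡ 23 (mod 35).
Since T is injective, we find T⁻¹(13): we need 32x ≡ 13 − 34 ≡ 14 (mod 35). Using 32⁻¹ = 23: x ≡ 23·14 = 322 = 9·35 + 7, so x = 7.
Check: T(7) = 32·7 + 34 = 258 = 7·35 + 13 ≡ 13 (mod 35).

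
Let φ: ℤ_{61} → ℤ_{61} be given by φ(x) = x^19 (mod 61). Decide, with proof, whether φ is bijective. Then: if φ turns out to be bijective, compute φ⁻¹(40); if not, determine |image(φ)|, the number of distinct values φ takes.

Since 61 is prime, the nonzero elements of ℤ_{61} form a cyclic group of order 60.
As gcd(19, 60) = 1, raising to the 19th power is a bijection on this group: if x_1^19 ≡ x_2^19 then (x_1x_2^{−1})^19 = 1, and the only element of order dividing gcd(19, 60) = 1 is 1, so x_1 = x_2.
With φ(0) = 0 this makes φ injective on all of ℤ_{61}, hence bijective (finite equal-size domain and codomain). In particular φ is bijective.
Since φ is bijective, we find the preimage of 40. The inverse of x ↦ x^19 on (ℤ_{61})^× is x ↦ x^19, because 19·19 = 361 = 6·60 + 1 ≡ 1 (mod 60) and x^{60} = 1 for x ≠ 0 (Fermat). So φ⁻¹(40) = 40^19 mod 61.
Repeated squaring mod 61: 40^1 ≡ 40, 40^2 ≡ 40² = 1600 ≡ 14, 40^4 ≡ 14² = 196 ≡ 13, 40^8 ≡ 13² = 169 ≡ 47, 40^16 ≡ 47² = 2209 ≡ 13. Since 19 = 16 + 2 + 1, 40^19 ≡ 13·14·40: 13·14 = 182 ≡ 60, then 60·40 = 2400 ≡ 21. So 40^19 ≡ 21 (mod 61).
Hence φ⁻¹(40) = 21.

21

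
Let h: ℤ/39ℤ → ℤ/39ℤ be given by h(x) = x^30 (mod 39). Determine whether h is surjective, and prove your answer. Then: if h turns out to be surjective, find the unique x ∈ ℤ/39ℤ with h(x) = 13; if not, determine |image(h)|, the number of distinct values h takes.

6

h(1) = 1^30 = 1.
h(4): Repeated squaring mod 39: 4^1 ≡ 4, 4^2 ≡ 4² = 16, 4^4 ≡ 16² = 256 ≡ 22, 4^8 ≡ 22² = 484 ≡ 16, 4^16 ≡ 16² = 256 ≡ 22. Since 30 = 16 + 8 + 4 + 2, 4^30 ≡ 22·16·22·16: 22·16 = 352 ≡ 1, then 1·22 = 22, then 22·16 = 352 ≡ 1. So 4^30 ≡ 1 (mod 39).
So h(1) = h(4) = 1 while 1 ≠ 4, therefore h is not injective.
A non-injective map from the 39-element set ℤ/39ℤ to itself takes at most 38 distinct values, so it cannot be surjective. So h is not surjective.
Since h is not surjective, we determine |image(h)|. Computing x^30 mod 39 for each x (by repeated squaring, reducing mod 39 at every step), the values h(0), h(1), …, h(38) are: 0, 1, 25, 27, 1, 25, 12, 25, 25, 27, 1, 25, 27, 13, 1, 12, 1, 1, 12, 25, 25, 12, 1, 1, 12, 1, 13, 27, 25, 1, 27, 25, 25, 12, 25, 1, 27, 25, 1.
The distinct values are {0, 1, 12, 13, 25, 27}; there are 6 of them.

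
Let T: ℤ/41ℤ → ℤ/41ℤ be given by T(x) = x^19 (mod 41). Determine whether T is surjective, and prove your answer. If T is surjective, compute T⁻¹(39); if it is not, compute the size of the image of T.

Since 41 is prime, the nonzero elements of ℤ/41ℤ form a cyclic group of order 40.
As gcd(19, 40) = 1, raising to the 19th power is a bijection on this group: if a^19 ≡ b^19 then (ab^{−1})^19 = 1, and the only element of order dividing gcd(19, 40) = 1 is 1, so a = b.
With T(0) = 0 this makes T injective on all of ℤ/41ℤ, hence bijective (finite equal-size domain and codomain). In particular T is surjective.
Since T is surjective, we find the preimage of 39. The inverse of x ↦ x^19 on (ℤ/41ℤ)^× is x ↦ x^19, because 19·19 = 361 = 9·40 + 1 ≡ 1 (mod 40) and x^{40} = 1 for x ≠ 0 (Fermat). So T⁻¹(39) = 39^19 mod 41.
Repeated squaring mod 41: 39^1 ≡ 39, 39^2 ≡ 39² = 1521 ≡ 4, 39^4 ≡ 4² = 16, 39^8 ≡ 16² = 256 ≡ 10, 39^16 ≡ 10² = 100 ≡ 18. Since 19 = 16 + 2 + 1, 39^19 ≡ 18·4·39: 18·4 = 72 ≡ 31, then 31·39 = 1209 ≡ 20. So 39^19 ≡ 20 (mod 41).
Hence T⁻¹(39) = 20.

20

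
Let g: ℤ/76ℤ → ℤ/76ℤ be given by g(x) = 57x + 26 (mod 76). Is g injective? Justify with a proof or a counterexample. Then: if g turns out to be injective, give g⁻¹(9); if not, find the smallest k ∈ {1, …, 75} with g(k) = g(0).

4

Recall: g is injective when g(s) = g(t) forces s = t.
We have gcd(57, 76) = 19 > 1. Taking s = 0 and t = 4: g(0) = 26 and g(4) = 57·4 + 26 = 254 ≡ 26 (mod 76).
So g(0) = g(4) while 0 ≠ 4, thus g is not injective.
Since g is not injective, we find the least positive k with g(k) = g(0): this means 57k ≡ 0 (mod 76), i.e. 76 ∣ 57k. Since gcd(57, 76) = 19, dividing through by 19 this holds exactly when 4 ∣ 3k, and as gcd(3, 4) = 1, exactly when 4 ∣ k.
The smallest positive such k is 4.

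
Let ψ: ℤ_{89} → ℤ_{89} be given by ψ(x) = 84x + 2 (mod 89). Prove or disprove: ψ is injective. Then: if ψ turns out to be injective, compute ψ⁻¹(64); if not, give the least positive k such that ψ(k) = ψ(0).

By definition, injectivity means: for all s, t in the domain, ψ(s) = ψ(t) implies s = t.
If ψ(s) = ψ(t), then 84s ≡ 84t (mod 89). Because gcd(84, 89) = 1, we may cancel 84 to get s ≡ t (mod 89).
Hence ψ is injective.
We now compute 84⁻¹ mod 89 explicitly. Euclid's algorithm: 89 = 1·84 + 5, 84 = 16·5 + 4, 5 = 1·4 + 1; back-substituting gives 1 = 71·84 − 67·89, so 84⁻¹ ≡ 71 (mod 89).
Since ψ is injective, we compute ψ⁻¹(64): solve 84x + 2 ≡ 64 (mod 89), i.e. 84x ≡ 62 (mod 89).
Multiplying by 84⁻¹ = 71 gives x ≡ 71·62 = 4402 = 49·89 + 41 ≡ 41 (mod 89).
Check: ψ(41) = 84·41 + 2 = 3446 = 38·89 + 64 ≡ 64 (mod 89).

41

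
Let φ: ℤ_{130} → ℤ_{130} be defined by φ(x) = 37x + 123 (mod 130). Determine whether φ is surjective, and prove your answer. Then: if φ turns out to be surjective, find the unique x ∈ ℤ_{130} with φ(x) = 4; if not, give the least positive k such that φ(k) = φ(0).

Recall: surjectivity means every element of the codomain has a preimage under φ.
Since gcd(37, 130) = 1, 37 is invertible modulo 130. Euclid's algorithm: 130 = 3·37 + 19, 37 = 1·19 + 18, 19 = 1·18 + 1; back-substituting gives 1 = 123·37 − 35·130, so 37⁻¹ ≡ 123 (mod 130).
For any y ∈ ℤ_{130}, x = 123(y − 123) mod 130 satisfies φ(x) = 37·123(y − 123) + 123 ≡ y (since 37·123 ≡ 1 mod 130). So every y has a preimage.
Hence φ is surjective.
Since φ is surjective, we compute φ⁻¹(4): solve 37x + 123 ≡ 4 (mod 130), i.e. 37x ≡ 11 (mod 130).
Multiplying by 37⁻¹ = 123 gives x ≡ 123·11 = 1353 = 10·130 + 53 ≡ 53 (mod 130).
Check: φ(53) = 37·53 + 123 = 2084 = 16·130 + 4 ≡ 4 (mod 130).

53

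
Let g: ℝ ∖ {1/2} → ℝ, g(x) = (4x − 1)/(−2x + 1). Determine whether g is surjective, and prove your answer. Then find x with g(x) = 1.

1/3

If g(x) = −2, cross-multiplying gives −2(4x − 1) = 4(−2x + 1), which simplifies to 2 = 4 — false.  So −2 has no preimage and g is not surjective.
Solving g(x) = 1: cross-multiplying gives 4x − 1 = 1(−2x + 1), which rearranges to 6x = 2, so x = 1/3.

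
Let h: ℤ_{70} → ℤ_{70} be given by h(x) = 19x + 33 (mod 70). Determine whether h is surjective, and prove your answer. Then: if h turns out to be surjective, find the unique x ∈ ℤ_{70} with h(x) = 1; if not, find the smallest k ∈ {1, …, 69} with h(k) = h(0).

Recall: h is surjective if every y in the codomain equals h(x) for some x in the domain.
Since gcd(19, 70) = 1, 19 is invertible modulo 70. Euclid's algorithm: 70 = 3·19 + 13, 19 = 1·13 + 6, 13 = 2·6 + 1; back-substituting gives 1 = 59·19 − 16·70, so 19⁻¹ ≡ 59 (mod 70).
For any y ∈ ℤ_{70}, x = 59(y − 33) mod 70 satisfies h(x) = 19·59(y − 33) + 33 ≡ y (since 19·59 ≡ 1 mod 70). So every y has a preimage.
Therefore h is surjective.
Since h is surjective, we compute h⁻¹(1): solve 19x + 33 ≡ 1 (mod 70), i.e. 19x ≡ 38 (mod 70).
Multiplying by 19⁻¹ = 59 gives x ≡ 59·38 = 2242 = 32·70 + 2 ≡ 2 (mod 70).
Check: h(2) = 19·2 + 33 = 71 = 1·70 + 1 ≡ 1 (mod 70).

2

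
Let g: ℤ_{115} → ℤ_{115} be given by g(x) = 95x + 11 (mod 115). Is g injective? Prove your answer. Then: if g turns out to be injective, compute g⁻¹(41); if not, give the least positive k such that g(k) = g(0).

By definition, g is injective when g(x_1) = g(x_2) forces x_1 = x_2.
We have gcd(95, 115) = 5 > 1. Taking x_1 = 0 and x_2 = 23: g(0) = 11 and g(23) = 95·23 + 11 = 2196 ≡ 11 (mod 115).
So g(0) = g(23) while 0 ≠ 23, thus g is not injective.
Since g is not injective, we find the least positive k with g(k) = g(0): this means 95k ≡ 0 (mod 115), i.e. 115 ∣ 95k. Since gcd(95, 115) = 5, dividing through by 5 this holds exactly when 23 ∣ 19k, and as gcd(19, 23) = 1, exactly when 23 ∣ k.
The smallest positive such k is 23.

23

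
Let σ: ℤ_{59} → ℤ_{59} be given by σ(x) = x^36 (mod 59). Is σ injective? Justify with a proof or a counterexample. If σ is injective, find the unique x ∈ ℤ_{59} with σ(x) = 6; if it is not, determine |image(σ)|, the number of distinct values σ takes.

σ(29): Repeated squaring mod 59: 29^1 ≡ 29, 29^2 ≡ 29² = 841 ≡ 15, 29^4 ≡ 15² = 225 ≡ 48, 29^8 ≡ 48² = 2304 ≡ 3, 29^16 ≡ 3² = 9, 29^32 ≡ 9² = 81 ≡ 22. Since 36 = 32 + 4, 29^36 ≡ 22·48: 22·48 = 1056 ≡ 53. So 29^36 ≡ 53 (mod 59).
σ(30): Repeated squaring mod 59: 30^1 ≡ 30, 30^2 ≡ 30² = 900 ≡ 15, 30^4 ≡ 15² = 225 ≡ 48, 30^8 ≡ 48² = 2304 ≡ 3, 30^16 ≡ 3² = 9, 30^32 ≡ 9² = 81 ≡ 22. Since 36 = 32 + 4, 30^36 ≡ 22·48: 22·48 = 1056 ≡ 53. So 30^36 ≡ 53 (mod 59).
So σ(29) = σ(30) = 53 while 29 ≠ 30, thus σ is not injective.
Since σ is not injective, we determine |image(σ)|. Computing x^36 mod 59 for each x (by repeated squaring, reducing mod 59 at every step), the values σ(0), σ(1), …, σ(58) are: 0, 1, 49, 4, 41, 9, 19, 21, 3, 16, 28, 57, 46, 48, 26, 36, 29, 45, 17, 27, 15, 25, 20, 7, 12, 22, 51, 5, 35, 53, 53, 35, 5, 51, 22, 12, 7, 20, 25, 15, 27, 17, 45, 29, 36, 26, 48, 46, 57, 28, 16, 3, 21, 19, 9, 41, 4, 49, 1.
The distinct values are {0, 1, 3, 4, 5, 7, 9, 12, 15, 16, 17, 19, 20, 21, 22, 25, 26, 27, 28, 29, 35, 36, 41, 45, 46, 48, 49, 51, 53, 57}; there are 30 of them.

30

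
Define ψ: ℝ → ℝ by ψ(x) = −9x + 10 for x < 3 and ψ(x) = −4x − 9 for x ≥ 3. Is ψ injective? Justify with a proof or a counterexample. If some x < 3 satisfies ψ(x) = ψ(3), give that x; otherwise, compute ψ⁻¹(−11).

7/3

Both pieces are strictly decreasing (slopes −9 and −4), so each is injective on its own interval.
The left piece maps (−∞, 3) onto (−17, ∞); the right piece maps [3, ∞) onto (−∞, −21].
These images are disjoint, so no value is attained by both pieces. So ψ is injective.
Because the two images are disjoint, no x < 3 has ψ(x) = ψ(3), so we compute ψ⁻¹(−11): −11 lies in (−17, ∞), so solve −9x + 10 = −11: x = (−11 − 10)/(−9) = 7/3.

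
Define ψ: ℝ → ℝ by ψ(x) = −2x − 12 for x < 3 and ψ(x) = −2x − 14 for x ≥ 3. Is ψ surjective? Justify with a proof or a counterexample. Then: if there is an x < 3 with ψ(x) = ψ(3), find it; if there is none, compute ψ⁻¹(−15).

3/2

Both pieces are strictly decreasing (slopes −2 and −2), so each is injective on its own interval.
The left piece maps (−∞, 3) onto (−18, ∞); the right piece maps [3, ∞) onto (−∞, −20].
The union (−18, ∞) ∪ (−∞, −20] omits the interval between −18 and −20; in particular −18 has no preimage. So ψ is not surjective.
Because the two images are disjoint, no x < 3 has ψ(x) = ψ(3), so we compute ψ⁻¹(−15): −15 lies in (−18, ∞), so solve −2x − 12 = −15: x = (−15 + 12)/(−2) = 3/2.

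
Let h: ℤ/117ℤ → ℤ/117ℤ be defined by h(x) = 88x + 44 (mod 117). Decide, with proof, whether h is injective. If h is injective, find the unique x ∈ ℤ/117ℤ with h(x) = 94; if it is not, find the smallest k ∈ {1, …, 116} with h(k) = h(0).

Recall: h is injective if h(x_1) = h(x_2) implies x_1 = x_2.
If h(x_1) = h(x_2), then 88x_1 ≡ 88x_2 (mod 117). Because gcd(88, 117) = 1, we may cancel 88 to get x_1 ≡ x_2 (mod 117).
So h is injective.
We now compute 88⁻¹ mod 117 explicitly. Euclid's algorithm: 117 = 1·88 + 29, 88 = 3·29 + 1; back-substituting gives 1 = 4·88 − 3·117, so 88⁻¹ ≡ 4 (mod 117).
Since h is injective, we find h⁻¹(94): we need 88x ≡ 94 − 44 ≡ 50 (mod 117). Using 88⁻¹ = 4: x ≡ 4·50 = 200 = 1·117 + 83, so x = 83.
Check: h(83) = 88·83 + 44 = 7348 = 62·117 + 94 ≡ 94 (mod 117).

83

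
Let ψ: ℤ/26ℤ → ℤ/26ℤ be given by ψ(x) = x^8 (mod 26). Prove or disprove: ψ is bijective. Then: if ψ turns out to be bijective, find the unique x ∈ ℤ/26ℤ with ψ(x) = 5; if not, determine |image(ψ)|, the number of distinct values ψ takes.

8

ψ(1) = 1^8 = 1.
ψ(5): Repeated squaring mod 26: 5^1 ≡ 5, 5^2 ≡ 5² = 25, 5^4 ≡ 25² = 625 ≡ 1, 5^8 ≡ 1² = 1. So 5^8 ≡ 1 (mod 26).
So ψ(1) = ψ(5) = 1 while 1 ≠ 5, hence ψ is not injective, hence not bijective.
Since ψ is not bijective, we determine |image(ψ)|. Computing x^8 mod 26 for each x (by repeated squaring, reducing mod 26 at every step), the values ψ(0), ψ(1), …, ψ(25) are: 0, 1, 22, 9, 16, 1, 16, 3, 14, 3, 22, 9, 14, 13, 14, 9, 22, 3, 14, 3, 16, 1, 16, 9, 22, 1.
The distinct values are {0, 1, 3, 9, 13, 14, 16, 22}; there are 8 of them.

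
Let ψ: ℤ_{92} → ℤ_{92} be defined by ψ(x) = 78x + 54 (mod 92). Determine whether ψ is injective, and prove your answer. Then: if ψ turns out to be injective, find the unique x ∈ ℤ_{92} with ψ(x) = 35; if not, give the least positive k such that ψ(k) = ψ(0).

46

We have gcd(78, 92) = 2 > 1. Taking x_1 = 0 and x_2 = 46: ψ(0) = 54 and ψ(46) = 78·46 + 54 = 3642 ≡ 54 (mod 92).
So ψ(0) = ψ(46) while 0 ≠ 46, so ψ is not injective.
Since ψ is not injective, we find the least positive k with ψ(k) = ψ(0): this means 78k ≡ 0 (mod 92), i.e. 92 ∣ 78k. Since gcd(78, 92) = 2, dividing through by 2 this holds exactly when 46 ∣ 39k, and as gcd(39, 46) = 1, exactly when 46 ∣ k.
The smallest positive such k is 46.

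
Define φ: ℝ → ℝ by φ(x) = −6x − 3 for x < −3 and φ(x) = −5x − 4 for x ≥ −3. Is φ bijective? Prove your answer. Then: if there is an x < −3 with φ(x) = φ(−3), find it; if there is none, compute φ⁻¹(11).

Both pieces are strictly decreasing (slopes −6 and −5), so each is injective on its own interval.
The left piece maps (−∞, −3) onto (15, ∞); the right piece maps [−3, ∞) onto (−∞, 11].
The images leave a gap (15 has no preimage), so φ is not surjective, hence not bijective.
Because the two images are disjoint, no x < −3 has φ(x) = φ(−3), so we compute φ⁻¹(11): 11 lies in (−∞, 11], so solve −5x − 4 = 11: x = (11 + 4)/(−5) = −3.

-3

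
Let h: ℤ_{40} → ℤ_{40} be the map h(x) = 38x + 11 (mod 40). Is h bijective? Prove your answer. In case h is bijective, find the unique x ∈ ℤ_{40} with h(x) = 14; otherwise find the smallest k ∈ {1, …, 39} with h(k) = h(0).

20

We have gcd(38, 40) = 2 > 1. Taking u = 0 and v = 20: h(0) = 11 and h(20) = 38·20 + 11 = 771 ≡ 11 (mod 40).
So h(0) = h(20) while 0 ≠ 20, thus h is not injective, hence not bijective.
Since h is not bijective, we find the least positive k with h(k) = h(0): this means 38k ≡ 0 (mod 40), i.e. 40 ∣ 38k. Since gcd(38, 40) = 2, dividing through by 2 this holds exactly when 20 ∣ 19k, and as gcd(19, 20) = 1, exactly when 20 ∣ k.
The smallest positive such k is 20.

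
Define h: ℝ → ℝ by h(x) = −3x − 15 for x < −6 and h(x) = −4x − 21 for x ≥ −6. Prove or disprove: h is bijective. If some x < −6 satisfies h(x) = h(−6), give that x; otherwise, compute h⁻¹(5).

-20/3

Both pieces are strictly decreasing (slopes −3 and −4), so each is injective on its own interval.
The left piece maps (−∞, −6) onto (3, ∞); the right piece maps [−6, ∞) onto (−∞, 3].
Since 3 = 3, the images partition ℝ: h is injective and surjective, hence bijective.
Because the two images are disjoint, no x < −6 has h(x) = h(−6), so we compute h⁻¹(5): 5 lies in (3, ∞), so solve −3x − 15 = 5: x = (5 + 15)/(−3) = −20/3.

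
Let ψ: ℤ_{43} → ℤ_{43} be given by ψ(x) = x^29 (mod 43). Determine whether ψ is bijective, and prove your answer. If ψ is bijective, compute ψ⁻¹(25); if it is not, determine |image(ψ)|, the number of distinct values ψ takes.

40

Since 43 is prime, the nonzero elements of ℤ_{43} form a cyclic group of order 42.
As gcd(29, 42) = 1, raising to the 29th power is a bijection on this group: if x_1^29 ≡ x_2^29 then (x_1x_2^{−1})^29 = 1, and the only element of order dividing gcd(29, 42) = 1 is 1, so x_1 = x_2.
With ψ(0) = 0 this makes ψ injective on all of ℤ_{43}, hence bijective (finite equal-size domain and codomain). In particular ψ is bijective.
Since ψ is bijective, we find the preimage of 25. The inverse of x ↦ x^29 on (ℤ_{43})^× is x ↦ x^29, because 29·29 = 841 = 20·42 + 1 ≡ 1 (mod 42) and x^{42} = 1 for x ≠ 0 (Fermat). So ψ⁻¹(25) = 25^29 mod 43.
Repeated squaring mod 43: 25^1 ≡ 25, 25^2 ≡ 25² = 625 ≡ 23, 25^4 ≡ 23² = 529 ≡ 13, 25^8 ≡ 13² = 169 ≡ 40, 25^16 ≡ 40² = 1600 ≡ 9. Since 29 = 16 + 8 + 4 + 1, 25^29 ≡ 9·40·13·25: 9·40 = 360 ≡ 16, then 16·13 = 208 ≡ 36, then 36·25 = 900 ≡ 40. So 25^29 ≡ 40 (mod 43).
Hence ψ⁻¹(25) = 40.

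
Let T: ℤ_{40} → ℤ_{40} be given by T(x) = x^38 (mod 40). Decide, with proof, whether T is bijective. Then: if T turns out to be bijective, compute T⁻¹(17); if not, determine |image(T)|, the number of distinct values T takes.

T(4): Repeated squaring mod 40: 4^1 ≡ 4, 4^2 ≡ 4² = 16, 4^4 ≡ 16² = 256 ≡ 16, 4^8 ≡ 16² = 256 ≡ 16, 4^16 ≡ 16² = 256 ≡ 16, 4^32 ≡ 16² = 256 ≡ 16. Since 38 = 32 + 4 + 2, 4^38 ≡ 16·16·16: 16·16 = 256 ≡ 16, then 16·16 = 256 ≡ 16. So 4^38 ≡ 16 (mod 40).
T(6): Repeated squaring mod 40: 6^1 ≡ 6, 6^2 ≡ 6² = 36, 6^4 ≡ 36² = 1296 ≡ 16, 6^8 ≡ 16² = 256 ≡ 16, 6^16 ≡ 16² = 256 ≡ 16, 6^32 ≡ 16² = 256 ≡ 16. Since 38 = 32 + 4 + 2, 6^38 ≡ 16·16·36: 16·16 = 256 ≡ 16, then 16·36 = 576 ≡ 16. So 6^38 ≡ 16 (mod 40).
So T(4) = T(6) = 16 while 4 ≠ 6, thus T is not injective, hence not bijective.
Since T is not bijective, we determine |image(T)|. Computing x^38 mod 40 for each x (by repeated squaring, reducing mod 40 at every step), the values T(0), T(1), …, T(39) are: 0, 1, 24, 9, 16, 25, 16, 9, 24, 1, 0, 1, 24, 9, 16, 25, 16, 9, 24, 1, 0, 1, 24, 9, 16, 25, 16, 9, 24, 1, 0, 1, 24, 9, 16, 25, 16, 9, 24, 1.
The distinct values are {0, 1, 9, 16, 24, 25}; there are 6 of them.

6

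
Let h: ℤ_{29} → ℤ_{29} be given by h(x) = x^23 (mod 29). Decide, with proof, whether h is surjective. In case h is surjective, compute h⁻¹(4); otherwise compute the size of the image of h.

Since 29 is prime, the nonzero elements of ℤ_{29} form a cyclic group of order 28.
As gcd(23, 28) = 1, raising to the 23rd power is a bijection on this group: if s^23 ≡ t^23 then (st^{−1})^23 = 1, and the only element of order dividing gcd(23, 28) = 1 is 1, so s = t.
With h(0) = 0 this makes h injective on all of ℤ_{29}, hence bijective (finite equal-size domain and codomain). In particular h is surjective.
Since h is surjective, we find the preimage of 4. The inverse of x ↦ x^23 on (ℤ_{29})^× is x ↦ x^11, because 23·11 = 253 = 9·28 + 1 ≡ 1 (mod 28) and x^{28} = 1 for x ≠ 0 (Fermat). So h⁻¹(4) = 4^11 mod 29.
Repeated squaring mod 29: 4^1 ≡ 4, 4^2 ≡ 4² = 16, 4^4 ≡ 16² = 256 ≡ 24, 4^8 ≡ 24² = 576 ≡ 25. Since 11 = 8 + 2 + 1, 4^11 ≡ 25·16·4: 25·16 = 400 ≡ 23, then 23·4 = 92 ≡ 5. So 4^11 ≡ 5 (mod 29).
Hence h⁻¹(4) = 5.

5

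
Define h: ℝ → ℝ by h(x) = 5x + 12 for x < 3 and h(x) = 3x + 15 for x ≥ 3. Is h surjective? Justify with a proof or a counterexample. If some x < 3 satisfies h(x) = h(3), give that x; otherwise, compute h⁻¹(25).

12/5

Both pieces are strictly increasing (slopes 5 and 3), so each is injective on its own interval.
The left piece maps (−∞, 3) onto (−∞, 27); the right piece maps [3, ∞) onto [24, ∞).
The union (−∞, 27) ∪ [24, ∞) covers ℝ, so h is surjective.
For the follow-up: the images overlap, so an x < 3 with h(x) = h(3) exists. h(3) = 24; solving 5x + 12 = 24 for x < 3 gives x = (24 − 12)/5 = 12/5.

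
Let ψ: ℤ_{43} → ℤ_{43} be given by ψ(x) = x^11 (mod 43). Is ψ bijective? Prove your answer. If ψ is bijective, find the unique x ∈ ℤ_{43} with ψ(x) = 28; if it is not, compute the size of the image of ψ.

Since 43 is prime, the nonzero elements of ℤ_{43} form a cyclic group of order 42.
As gcd(11, 42) = 1, raising to the 11th power is a bijection on this group: if u^11 ≡ v^11 then (uv^{−1})^11 = 1, and the only element of order dividing gcd(11, 42) = 1 is 1, so u = v.
With ψ(0) = 0 this makes ψ injective on all of ℤ_{43}, hence bijective (finite equal-size domain and codomain). In particular ψ is bijective.
Since ψ is bijective, we find the preimage of 28. The inverse of x ↦ x^11 on (ℤ_{43})^× is x ↦ x^23, because 11·23 = 253 = 6·42 + 1 ≡ 1 (mod 42) and x^{42} = 1 for x ≠ 0 (Fermat). So ψ⁻¹(28) = 28^23 mod 43.
Repeated squaring mod 43: 28^1 ≡ 28, 28^2 ≡ 28² = 784 ≡ 10, 28^4 ≡ 10² = 100 ≡ 14, 28^8 ≡ 14² = 196 ≡ 24, 28^16 ≡ 24² = 576 ≡ 17. Since 23 = 16 + 4 + 2 + 1, 28^23 ≡ 17·14·10·28: 17·14 = 238 ≡ 23, then 23·10 = 230 ≡ 15, then 15·28 = 420 ≡ 33. So 28^23 ≡ 33 (mod 43).
Hence ψ⁻¹(28) = 33.

33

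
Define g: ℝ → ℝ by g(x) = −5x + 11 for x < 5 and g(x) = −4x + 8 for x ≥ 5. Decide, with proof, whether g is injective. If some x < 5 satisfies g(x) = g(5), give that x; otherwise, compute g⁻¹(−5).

23/5

Both pieces are strictly decreasing (slopes −5 and −4), so each is injective on its own interval.
The left piece maps (−∞, 5) onto (−14, ∞); the right piece maps [5, ∞) onto (−∞, −12].
These images overlap. In particular g(5) = −12 (right piece), and solving −5x + 11 = −12 on the left piece gives x = 23/5 < 5.
So g(23/5) = g(5) with 23/5 ≠ 5, and g is not injective. This x = 23/5 is the requested value below 5.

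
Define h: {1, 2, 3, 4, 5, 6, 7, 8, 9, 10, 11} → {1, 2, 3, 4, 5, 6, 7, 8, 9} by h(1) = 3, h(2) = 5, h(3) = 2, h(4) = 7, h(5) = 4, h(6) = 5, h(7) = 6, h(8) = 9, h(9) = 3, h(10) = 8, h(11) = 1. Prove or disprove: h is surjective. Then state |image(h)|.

Every element of the codomain has a preimage: 1 = h(11), 2 = h(3), 3 = h(1), 4 = h(5), 5 = h(2), 6 = h(7), 7 = h(4), 8 = h(10), 9 = h(8).
Hence h is surjective.
The image of h is {1, 2, 3, 4, 5, 6, 7, 8, 9}, which has 9 elements.

9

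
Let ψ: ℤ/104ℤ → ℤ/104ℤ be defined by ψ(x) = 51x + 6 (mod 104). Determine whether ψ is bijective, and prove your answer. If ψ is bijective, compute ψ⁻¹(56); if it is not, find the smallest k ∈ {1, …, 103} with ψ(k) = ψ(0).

Suppose ψ(x_1) = ψ(x_2) in ℤ/104ℤ. Then 51x_1 + 6 ≡ 51x_2 + 6 (mod 104), hence 51(x_1 − x_2) ≡ 0 (mod 104).
Since gcd(51, 104) = 1, 51 is invertible modulo 104, so x_1 − x_2 ≡ 0 (mod 104), i.e. x_1 = x_2.
We now compute 51⁻¹ mod 104 explicitly. Euclid's algorithm: 104 = 2·51 + 2, 51 = 25·2 + 1; back-substituting gives 1 = 51·51 − 25·104, so 51⁻¹ ≡ 51 (mod 104).
For any y ∈ ℤ/104ℤ, x = 51(y − 6) mod 104 satisfies ψ(x) = 51·51(y − 6) + 6 ≡ y (since 51·51 ≡ 1 mod 104). So every y has a preimage.
So ψ is bijective.
Since ψ is bijective, we compute ψ⁻¹(56): solve 51x + 6 ≡ 56 (mod 104), i.e. 51x ≡ 50 (mod 104).
Multiplying by 51⁻¹ = 51 gives x ≡ 51·50 = 2550 = 24·104 + 54 ≡ 54 (mod 104).
Check: ψ(54) = 51·54 + 6 = 2760 = 26·104 + 56 ≡ 56 (mod 104).

54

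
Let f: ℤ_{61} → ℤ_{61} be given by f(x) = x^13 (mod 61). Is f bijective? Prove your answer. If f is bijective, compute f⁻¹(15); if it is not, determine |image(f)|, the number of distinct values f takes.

Since 61 is prime, the nonzero elements of ℤ_{61} form a cyclic group of order 60.
As gcd(13, 60) = 1, raising to the 13th power is a bijection on this group: if a^13 ≡ b^13 then (ab^{−1})^13 = 1, and the only element of order dividing gcd(13, 60) = 1 is 1, so a = b.
With f(0) = 0 this makes f injective on all of ℤ_{61}, hence bijective (finite equal-size domain and codomain). In particular f is bijective.
Since f is bijective, we find the preimage of 15. The inverse of x ↦ x^13 on (ℤ_{61})^× is x ↦ x^37, because 13·37 = 481 = 8·60 + 1 ≡ 1 (mod 60) and x^{60} = 1 for x ≠ 0 (Fermat). So f⁻¹(15) = 15^37 mod 61.
Repeated squaring mod 61: 15^1 ≡ 15, 15^2 ≡ 15² = 225 ≡ 42, 15^4 ≡ 42² = 1764 ≡ 56, 15^8 ≡ 56² = 3136 ≡ 25, 15^16 ≡ 25² = 625 ≡ 15, 15^32 ≡ 15² = 225 ≡ 42. Since 37 = 32 + 4 + 1, 15^37 ≡ 42·56·15: 42·56 = 2352 ≡ 34, then 34·15 = 510 ≡ 22. So 15^37 ≡ 22 (mod 61).
Hence f⁻¹(15) = 22.

22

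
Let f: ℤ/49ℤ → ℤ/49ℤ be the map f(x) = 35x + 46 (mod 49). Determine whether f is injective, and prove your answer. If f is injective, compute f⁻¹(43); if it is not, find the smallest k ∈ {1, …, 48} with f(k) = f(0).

Recall: injectivity means: for all s, t in the domain, f(s) = f(t) implies s = t.
We have gcd(35, 49) = 7 > 1. Taking s = 0 and t = 7: f(0) = 46 and f(7) = 35·7 + 46 = 291 ≡ 46 (mod 49).
So f(0) = f(7) while 0 ≠ 7, thus f is not injective.
Since f is not injective, we find the least positive k with f(k) = f(0): this means 35k ≡ 0 (mod 49), i.e. 49 ∣ 35k. Since gcd(35, 49) = 7, dividing through by 7 this holds exactly when 7 ∣ 5k, and as gcd(5, 7) = 1, exactly when 7 ∣ k.
The smallest positive such k is 7.

7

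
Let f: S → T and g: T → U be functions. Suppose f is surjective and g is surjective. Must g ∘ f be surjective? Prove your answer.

surjective

Let c ∈ U. Since g is surjective, there is b ∈ T with g(b) = c. Since f is surjective, there is a ∈ S with f(a) = b.
Then (g ∘ f)(a) = g(b) = c. Thus g ∘ f is surjective.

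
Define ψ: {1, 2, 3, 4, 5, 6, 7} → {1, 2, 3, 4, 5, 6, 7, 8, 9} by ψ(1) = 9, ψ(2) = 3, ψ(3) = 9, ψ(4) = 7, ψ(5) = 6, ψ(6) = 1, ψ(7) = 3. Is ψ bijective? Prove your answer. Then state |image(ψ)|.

5

ψ(1) = 9 = ψ(3) with 1 ≠ 3, so ψ is not injective, hence not bijective.
The image of ψ is {1, 3, 6, 7, 9}, which has 5 elements.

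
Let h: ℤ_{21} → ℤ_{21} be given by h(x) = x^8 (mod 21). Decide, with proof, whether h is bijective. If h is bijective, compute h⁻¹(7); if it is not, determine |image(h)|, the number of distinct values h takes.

h(2): Repeated squaring mod 21: 2^1 ≡ 2, 2^2 ≡ 2² = 4, 2^4 ≡ 4² = 16, 2^8 ≡ 16² = 256 ≡ 4. So 2^8 ≡ 4 (mod 21).
h(5): Repeated squaring mod 21: 5^1 ≡ 5, 5^2 ≡ 5² = 25 ≡ 4, 5^4 ≡ 4² = 16, 5^8 ≡ 16² = 256 ≡ 4. So 5^8 ≡ 4 (mod 21).
So h(2) = h(5) = 4 while 2 ≠ 5, hence h is not injective, hence not bijective.
Since h is not bijective, we determine |image(h)|. Computing x^8 mod 21 for each x (by repeated squaring, reducing mod 21 at every step), the values h(0), h(1), …, h(20) are: 0, 1, 4, 9, 16, 4, 15, 7, 1, 18, 16, 16, 18, 1, 7, 15, 4, 16, 9, 4, 1.
The distinct values are {0, 1, 4, 7, 9, 15, 16, 18}; there are 8 of them.

8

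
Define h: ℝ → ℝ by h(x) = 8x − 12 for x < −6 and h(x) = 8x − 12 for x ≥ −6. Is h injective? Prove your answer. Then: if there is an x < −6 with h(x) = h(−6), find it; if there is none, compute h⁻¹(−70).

Both pieces are strictly increasing (slopes 8 and 8), so each is injective on its own interval.
The left piece maps (−∞, −6) onto (−∞, −60); the right piece maps [−6, ∞) onto [−60, ∞).
These images are disjoint, so no value is attained by both pieces. Therefore h is injective.
Because the two images are disjoint, no x < −6 has h(x) = h(−6), so we compute h⁻¹(−70): −70 lies in (−∞, −60), so solve 8x − 12 = −70: x = (−70 + 12)/8 = −29/4.

-29/4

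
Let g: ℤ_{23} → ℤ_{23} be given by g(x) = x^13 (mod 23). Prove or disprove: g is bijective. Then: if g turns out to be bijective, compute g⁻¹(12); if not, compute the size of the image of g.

9

Since 23 is prime, the nonzero elements of ℤ_{23} form a cyclic group of order 22.
As gcd(13, 22) = 1, raising to the 13th power is a bijection on this group: if a^13 ≡ b^13 then (ab^{−1})^13 = 1, and the only element of order dividing gcd(13, 22) = 1 is 1, so a = b.
With g(0) = 0 this makes g injective on all of ℤ_{23}, hence bijective (finite equal-size domain and codomain). In particular g is bijective.
Since g is bijective, we find the preimage of 12. The inverse of x ↦ x^13 on (ℤ_{23})^× is x ↦ x^17, because 13·17 = 221 = 10·22 + 1 ≡ 1 (mod 22) and x^{22} = 1 for x ≠ 0 (Fermat). So g⁻¹(12) = 12^17 mod 23.
Repeated squaring mod 23: 12^1 ≡ 12, 12^2 ≡ 12² = 144 ≡ 6, 12^4 ≡ 6² = 36 ≡ 13, 12^8 ≡ 13² = 169 ≡ 8, 12^16 ≡ 8² = 64 ≡ 18. Since 17 = 16 + 1, 12^17 ≡ 18·12: 18·12 = 216 ≡ 9. So 12^17 ≡ 9 (mod 23).
Hence g⁻¹(12) = 9.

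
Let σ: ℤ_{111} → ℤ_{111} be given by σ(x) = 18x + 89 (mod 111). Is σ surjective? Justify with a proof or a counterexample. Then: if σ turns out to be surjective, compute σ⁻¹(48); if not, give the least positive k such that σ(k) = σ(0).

37

Since gcd(18, 111) = 3, we have 18x ≡ 0 (mod 3) for all x, so σ(x) ≡ 2 (mod 3).
But 0 ≢ 2 (mod 3), so 0 ∈ ℤ_{111} has no preimage. Therefore σ is not surjective.
Since σ is not surjective, we find the least positive k with σ(k) = σ(0): this means 18k ≡ 0 (mod 111), i.e. 111 ∣ 18k. Since gcd(18, 111) = 3, dividing through by 3 this holds exactly when 37 ∣ 6k, and as gcd(6, 37) = 1, exactly when 37 ∣ k.
The smallest positive such k is 37.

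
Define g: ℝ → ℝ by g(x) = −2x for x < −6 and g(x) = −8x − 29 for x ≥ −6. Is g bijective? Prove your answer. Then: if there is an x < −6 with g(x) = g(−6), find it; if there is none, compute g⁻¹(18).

Both pieces are strictly decreasing (slopes −2 and −8), so each is injective on its own interval.
The left piece maps (−∞, −6) onto (12, ∞); the right piece maps [−6, ∞) onto (−∞, 19].
These images overlap. In particular g(−6) = 19 (right piece), and solving −2x = 19 on the left piece gives x = −19/2 < −6.
So g(−19/2) = g(−6) with −19/2 ≠ −6, and g is not injective, hence not bijective. This x = −19/2 is the requested value below −6.

-19/2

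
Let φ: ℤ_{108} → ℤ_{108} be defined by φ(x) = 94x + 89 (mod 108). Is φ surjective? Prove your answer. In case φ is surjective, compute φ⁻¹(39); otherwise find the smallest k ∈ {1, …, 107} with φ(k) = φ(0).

Since gcd(94, 108) = 2, we have 94x ≡ 0 (mod 2) for all x, so φ(x) ≡ 1 (mod 2).
But 0 ≢ 1 (mod 2), so 0 ∈ ℤ_{108} has no preimage. Thus φ is not surjective.
Since φ is not surjective, we find the least positive k with φ(k) = φ(0): this means 94k ≡ 0 (mod 108), i.e. 108 ∣ 94k. Since gcd(94, 108) = 2, dividing through by 2 this holds exactly when 54 ∣ 47k, and as gcd(47, 54) = 1, exactly when 54 ∣ k.
The smallest positive such k is 54.

54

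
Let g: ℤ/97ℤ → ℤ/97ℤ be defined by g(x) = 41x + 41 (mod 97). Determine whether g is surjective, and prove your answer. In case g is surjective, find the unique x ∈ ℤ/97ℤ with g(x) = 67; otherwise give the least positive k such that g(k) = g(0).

By definition, surjectivity means every element of the codomain has a preimage under g.
Since gcd(41, 97) = 1, 41 is invertible modulo 97. Euclid's algorithm: 97 = 2·41 + 15, 41 = 2·15 + 11, 15 = 1·11 + 4, 11 = 2·4 + 3, 4 = 1·3 + 1; back-substituting gives 1 = 71·41 − 30·97, so 41⁻¹ ≡ 71 (mod 97).
For any y ∈ ℤ/97ℤ, x = 71(y − 41) mod 97 satisfies g(x) = 41·71(y − 41) + 41 ≡ y (since 41·71 ≡ 1 mod 97). So every y has a preimage.
Thus g is surjective.
Since g is surjective, we find g⁻¹(67): we need 41x ≡ 67 − 41 ≡ 26 (mod 97). Using 41⁻¹ = 71: x ≡ 71·26 = 1846 = 19·97 + 3, so x = 3.
Check: g(3) = 41·3 + 41 = 164 = 1·97 + 67 ≡ 67 (mod 97).

3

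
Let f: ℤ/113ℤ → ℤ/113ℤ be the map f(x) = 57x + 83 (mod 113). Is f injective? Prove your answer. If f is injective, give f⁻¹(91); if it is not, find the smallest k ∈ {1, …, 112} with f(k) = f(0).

16

By definition, injectivity means: for all s, t in the domain, f(s) = f(t) implies s = t.
If f(s) = f(t), then 57s ≡ 57t (mod 113). Because gcd(57, 113) = 1, we may cancel 57 to get s ≡ t (mod 113).
Thus f is injective.
We now compute 57⁻¹ mod 113 explicitly. Euclid's algorithm: 113 = 1·57 + 56, 57 = 1·56 + 1; back-substituting gives 1 = 2·57 − 1·113, so 57⁻¹ ≡ 2 (mod 113).
Since f is injective, we find f⁻¹(91): we need 57x ≡ 91 − 83 ≡ 8 (mod 113). Using 57⁻¹ = 2: x ≡ 2·8 = 16, so x = 16.
Check: f(16) = 57·16 + 83 = 995 = 8·113 + 91 ≡ 91 (mod 113).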